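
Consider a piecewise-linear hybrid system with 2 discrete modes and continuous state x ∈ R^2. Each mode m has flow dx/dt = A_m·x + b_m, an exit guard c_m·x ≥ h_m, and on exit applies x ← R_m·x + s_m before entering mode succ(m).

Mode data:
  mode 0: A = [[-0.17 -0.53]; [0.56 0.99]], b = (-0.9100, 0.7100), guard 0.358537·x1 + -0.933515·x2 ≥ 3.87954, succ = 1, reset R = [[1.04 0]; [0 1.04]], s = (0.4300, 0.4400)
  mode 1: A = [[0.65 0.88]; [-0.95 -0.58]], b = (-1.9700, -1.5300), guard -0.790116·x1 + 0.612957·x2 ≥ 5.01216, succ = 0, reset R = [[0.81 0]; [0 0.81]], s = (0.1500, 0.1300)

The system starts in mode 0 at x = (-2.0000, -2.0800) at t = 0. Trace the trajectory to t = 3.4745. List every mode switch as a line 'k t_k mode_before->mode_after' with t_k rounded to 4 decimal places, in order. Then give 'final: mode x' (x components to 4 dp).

Mode 0: guard c·x = 3.8795 hit at Δt = 0.7424 (t = 0.7424), x⁻ = (-1.1971, -4.6156) → reset → x⁺ = (-0.8150, -4.3603), jump to mode 1
Mode 1: guard c·x = 5.0122 hit at Δt = 0.8849 (t = 1.6273), x⁻ = (-7.0797, -0.9489) → reset → x⁺ = (-5.5846, -0.6386), jump to mode 0
Mode 0: guard c·x = 3.8795 hit at Δt = 1.0362 (t = 2.6635), x⁻ = (-4.0886, -5.7262) → reset → x⁺ = (-3.8222, -5.5152), jump to mode 1
Mode 1: guard c·x = 5.0122 hit at Δt = 0.4668 (t = 3.1303), x⁻ = (-8.2460, -2.4523) → reset → x⁺ = (-6.5293, -1.8564), jump to mode 0
Mode 0: flow for 0.3442 to horizon, guard not reached → x = (-5.9709, -3.7639)

1 0.7424 0->1
2 1.6273 1->0
3 2.6635 0->1
4 3.1303 1->0
final: 0 -5.9709 -3.7639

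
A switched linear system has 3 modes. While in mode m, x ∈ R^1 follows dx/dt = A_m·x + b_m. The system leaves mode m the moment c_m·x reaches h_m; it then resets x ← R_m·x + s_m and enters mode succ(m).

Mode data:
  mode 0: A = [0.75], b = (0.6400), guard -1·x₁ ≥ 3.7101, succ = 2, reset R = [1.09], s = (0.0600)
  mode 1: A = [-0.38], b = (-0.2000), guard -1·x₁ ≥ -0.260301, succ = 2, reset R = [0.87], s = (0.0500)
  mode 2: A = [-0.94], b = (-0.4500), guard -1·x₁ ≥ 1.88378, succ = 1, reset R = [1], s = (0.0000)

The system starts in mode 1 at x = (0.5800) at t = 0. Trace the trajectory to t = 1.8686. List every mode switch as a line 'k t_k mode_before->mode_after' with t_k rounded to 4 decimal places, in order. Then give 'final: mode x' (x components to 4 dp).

Mode 1: guard c·x = -0.2603 hit at Δt = 0.8975 (t = 0.8975), x⁻ = (0.2603) → reset → x⁺ = (0.2765), jump to mode 2
Mode 2: flow for 0.9711 to horizon, guard not reached → x = (-0.1756)

1 0.8975 1->2
final: 2 -0.1756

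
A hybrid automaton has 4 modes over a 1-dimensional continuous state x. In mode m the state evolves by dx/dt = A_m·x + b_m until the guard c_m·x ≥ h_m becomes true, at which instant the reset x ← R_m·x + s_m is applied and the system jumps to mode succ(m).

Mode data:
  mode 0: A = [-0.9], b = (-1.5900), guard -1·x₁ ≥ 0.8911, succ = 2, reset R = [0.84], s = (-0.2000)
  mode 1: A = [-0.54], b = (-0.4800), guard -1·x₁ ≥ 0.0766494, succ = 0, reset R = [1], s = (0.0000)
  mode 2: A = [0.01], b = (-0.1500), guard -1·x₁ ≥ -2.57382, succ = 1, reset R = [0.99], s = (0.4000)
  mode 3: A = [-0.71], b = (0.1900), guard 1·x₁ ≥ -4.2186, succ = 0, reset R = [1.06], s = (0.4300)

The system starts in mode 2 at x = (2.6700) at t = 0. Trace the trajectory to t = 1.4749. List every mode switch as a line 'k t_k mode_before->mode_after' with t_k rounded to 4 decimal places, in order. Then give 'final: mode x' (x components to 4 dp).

1 0.7770 2->1
final: 1 1.7433

Mode 2: guard c·x = -2.5738 hit at Δt = 0.7770 (t = 0.7770), x⁻ = (2.5738) → reset → x⁺ = (2.9481), jump to mode 1
Mode 1: flow for 0.6979 to horizon, guard not reached → x = (1.7433)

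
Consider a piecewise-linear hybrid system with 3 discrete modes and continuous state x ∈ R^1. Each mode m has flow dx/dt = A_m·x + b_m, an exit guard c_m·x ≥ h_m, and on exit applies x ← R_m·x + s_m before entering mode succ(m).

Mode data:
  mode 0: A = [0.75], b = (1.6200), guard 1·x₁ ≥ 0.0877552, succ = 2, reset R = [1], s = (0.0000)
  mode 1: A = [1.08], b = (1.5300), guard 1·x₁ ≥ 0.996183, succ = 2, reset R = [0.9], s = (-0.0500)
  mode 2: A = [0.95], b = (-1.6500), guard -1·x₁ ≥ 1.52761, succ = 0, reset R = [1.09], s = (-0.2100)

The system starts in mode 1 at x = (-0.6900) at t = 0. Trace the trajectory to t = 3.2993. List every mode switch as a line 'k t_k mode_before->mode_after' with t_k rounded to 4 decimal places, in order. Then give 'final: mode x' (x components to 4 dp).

Mode 1: guard c·x = 0.9962 hit at Δt = 1.1112 (t = 1.1112), x⁻ = (0.9962) → reset → x⁺ = (0.8466), jump to mode 2
Mode 2: guard c·x = 1.5276 hit at Δt = 1.3677 (t = 2.4789), x⁻ = (-1.5276) → reset → x⁺ = (-1.8751), jump to mode 0
Mode 0: flow for 0.8204 to horizon, guard not reached → x = (-1.6329)

1 1.1112 1->2
2 2.4789 2->0
final: 0 -1.6329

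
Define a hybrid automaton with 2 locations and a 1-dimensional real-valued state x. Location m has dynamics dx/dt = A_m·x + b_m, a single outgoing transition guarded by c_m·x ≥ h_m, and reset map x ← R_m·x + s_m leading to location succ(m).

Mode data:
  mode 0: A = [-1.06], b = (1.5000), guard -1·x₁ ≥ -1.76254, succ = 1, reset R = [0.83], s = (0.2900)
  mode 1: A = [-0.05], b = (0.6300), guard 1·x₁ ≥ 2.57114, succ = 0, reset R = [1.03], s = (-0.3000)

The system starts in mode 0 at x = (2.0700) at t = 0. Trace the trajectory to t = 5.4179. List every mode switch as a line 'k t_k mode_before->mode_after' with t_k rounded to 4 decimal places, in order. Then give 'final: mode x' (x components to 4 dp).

1 0.5980 0->1
2 2.1666 1->0
3 3.0987 0->1
4 4.6673 1->0
final: 0 1.8362

Mode 0: guard c·x = -1.7625 hit at Δt = 0.5980 (t = 0.5980), x⁻ = (1.7625) → reset → x⁺ = (1.7529), jump to mode 1
Mode 1: guard c·x = 2.5711 hit at Δt = 1.5686 (t = 2.1666), x⁻ = (2.5711) → reset → x⁺ = (2.3483), jump to mode 0
Mode 0: guard c·x = -1.7625 hit at Δt = 0.9321 (t = 3.0987), x⁻ = (1.7625) → reset → x⁺ = (1.7529), jump to mode 1
Mode 1: guard c·x = 2.5711 hit at Δt = 1.5686 (t = 4.6673), x⁻ = (2.5711) → reset → x⁺ = (2.3483), jump to mode 0
Mode 0: flow for 0.7506 to horizon, guard not reached → x = (1.8362)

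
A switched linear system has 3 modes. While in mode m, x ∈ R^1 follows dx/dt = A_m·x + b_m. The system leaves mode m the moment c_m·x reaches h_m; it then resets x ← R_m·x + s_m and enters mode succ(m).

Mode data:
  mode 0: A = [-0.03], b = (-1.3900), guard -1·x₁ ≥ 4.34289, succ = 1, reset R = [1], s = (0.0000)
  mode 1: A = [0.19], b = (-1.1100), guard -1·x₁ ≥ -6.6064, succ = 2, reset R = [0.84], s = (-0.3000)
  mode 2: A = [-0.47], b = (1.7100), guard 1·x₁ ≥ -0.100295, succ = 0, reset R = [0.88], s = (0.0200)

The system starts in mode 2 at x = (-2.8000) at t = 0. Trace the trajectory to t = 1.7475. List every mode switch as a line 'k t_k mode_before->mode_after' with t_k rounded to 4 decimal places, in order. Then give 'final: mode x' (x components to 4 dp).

1 1.1565 2->0
final: 0 -0.8813

Mode 2: guard c·x = -0.1003 hit at Δt = 1.1565 (t = 1.1565), x⁻ = (-0.1003) → reset → x⁺ = (-0.0683), jump to mode 0
Mode 0: flow for 0.5910 to horizon, guard not reached → x = (-0.8813)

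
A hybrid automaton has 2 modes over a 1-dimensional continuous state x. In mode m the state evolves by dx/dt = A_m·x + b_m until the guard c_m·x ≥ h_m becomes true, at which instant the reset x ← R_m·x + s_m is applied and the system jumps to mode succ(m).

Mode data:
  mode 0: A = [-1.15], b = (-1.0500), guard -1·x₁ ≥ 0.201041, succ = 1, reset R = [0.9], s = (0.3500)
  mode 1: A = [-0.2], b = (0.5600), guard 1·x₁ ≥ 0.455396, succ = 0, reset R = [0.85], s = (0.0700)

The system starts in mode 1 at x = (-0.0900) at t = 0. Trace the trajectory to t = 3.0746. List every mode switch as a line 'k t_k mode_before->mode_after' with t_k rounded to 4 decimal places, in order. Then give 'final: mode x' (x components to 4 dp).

1 1.0457 1->0
2 1.6149 0->1
3 2.1910 1->0
4 2.7602 0->1
final: 1 0.3294

Mode 1: guard c·x = 0.4554 hit at Δt = 1.0457 (t = 1.0457), x⁻ = (0.4554) → reset → x⁺ = (0.4571), jump to mode 0
Mode 0: guard c·x = 0.2010 hit at Δt = 0.5692 (t = 1.6149), x⁻ = (-0.2010) → reset → x⁺ = (0.1691), jump to mode 1
Mode 1: guard c·x = 0.4554 hit at Δt = 0.5761 (t = 2.1910), x⁻ = (0.4554) → reset → x⁺ = (0.4571), jump to mode 0
Mode 0: guard c·x = 0.2010 hit at Δt = 0.5692 (t = 2.7602), x⁻ = (-0.2010) → reset → x⁺ = (0.1691), jump to mode 1
Mode 1: flow for 0.3144 to horizon, guard not reached → x = (0.3294)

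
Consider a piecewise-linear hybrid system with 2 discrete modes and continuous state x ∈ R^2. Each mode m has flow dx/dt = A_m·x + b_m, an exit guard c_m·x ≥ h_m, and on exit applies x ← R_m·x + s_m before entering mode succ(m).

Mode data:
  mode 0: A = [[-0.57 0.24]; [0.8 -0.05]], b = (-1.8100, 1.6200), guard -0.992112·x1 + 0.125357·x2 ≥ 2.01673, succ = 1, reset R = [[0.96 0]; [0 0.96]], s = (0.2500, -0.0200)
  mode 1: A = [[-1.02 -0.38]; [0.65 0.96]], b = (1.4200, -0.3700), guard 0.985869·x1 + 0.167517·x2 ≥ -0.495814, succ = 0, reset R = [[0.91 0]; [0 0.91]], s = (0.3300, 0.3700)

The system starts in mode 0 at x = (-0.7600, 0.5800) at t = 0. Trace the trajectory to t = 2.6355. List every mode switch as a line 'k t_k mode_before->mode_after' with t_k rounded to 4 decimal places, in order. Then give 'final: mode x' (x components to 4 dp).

1 1.4691 0->1
2 1.8741 1->0
final: 0 -1.0418 2.1550

Mode 0: guard c·x = 2.0167 hit at Δt = 1.4691 (t = 1.4691), x⁻ = (-1.8781, 1.2241) → reset → x⁺ = (-1.5530, 1.1551), jump to mode 1
Mode 1: guard c·x = -0.4958 hit at Δt = 0.4050 (t = 1.8741), x⁻ = (-0.6999, 1.1590) → reset → x⁺ = (-0.3069, 1.4247), jump to mode 0
Mode 0: flow for 0.7614 to horizon, guard not reached → x = (-1.0418, 2.1550)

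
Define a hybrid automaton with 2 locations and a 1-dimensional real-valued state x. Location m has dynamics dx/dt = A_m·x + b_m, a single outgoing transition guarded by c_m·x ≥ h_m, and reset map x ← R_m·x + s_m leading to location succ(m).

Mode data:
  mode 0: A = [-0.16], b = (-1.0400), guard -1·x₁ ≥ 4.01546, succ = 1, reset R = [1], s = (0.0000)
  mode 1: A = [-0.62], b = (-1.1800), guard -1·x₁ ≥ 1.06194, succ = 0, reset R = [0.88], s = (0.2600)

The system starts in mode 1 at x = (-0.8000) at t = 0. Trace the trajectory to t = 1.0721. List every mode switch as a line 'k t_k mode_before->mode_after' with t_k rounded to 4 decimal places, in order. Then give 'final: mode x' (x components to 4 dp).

Mode 1: guard c·x = 1.0619 hit at Δt = 0.4372 (t = 0.4372), x⁻ = (-1.0619) → reset → x⁺ = (-0.6745), jump to mode 0
Mode 0: flow for 0.6349 to horizon, guard not reached → x = (-1.2372)

1 0.4372 1->0
final: 0 -1.2372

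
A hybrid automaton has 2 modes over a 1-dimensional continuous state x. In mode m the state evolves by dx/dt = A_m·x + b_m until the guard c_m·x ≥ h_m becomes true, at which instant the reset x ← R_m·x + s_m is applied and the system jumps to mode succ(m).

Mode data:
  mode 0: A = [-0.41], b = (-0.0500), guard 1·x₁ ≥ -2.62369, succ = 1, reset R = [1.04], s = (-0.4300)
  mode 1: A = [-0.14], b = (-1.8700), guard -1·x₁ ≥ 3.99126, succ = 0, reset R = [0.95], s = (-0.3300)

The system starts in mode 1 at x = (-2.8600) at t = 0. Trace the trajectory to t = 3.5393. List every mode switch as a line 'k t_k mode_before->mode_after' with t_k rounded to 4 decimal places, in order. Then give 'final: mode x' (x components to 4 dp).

1 0.8145 1->0
2 1.9590 0->1
3 2.5673 1->0
final: 0 -2.8071

Mode 1: guard c·x = 3.9913 hit at Δt = 0.8145 (t = 0.8145), x⁻ = (-3.9913) → reset → x⁺ = (-4.1217), jump to mode 0
Mode 0: guard c·x = -2.6237 hit at Δt = 1.1445 (t = 1.9590), x⁻ = (-2.6237) → reset → x⁺ = (-3.1586), jump to mode 1
Mode 1: guard c·x = 3.9913 hit at Δt = 0.6083 (t = 2.5673), x⁻ = (-3.9913) → reset → x⁺ = (-4.1217), jump to mode 0
Mode 0: flow for 0.9720 to horizon, guard not reached → x = (-2.8071)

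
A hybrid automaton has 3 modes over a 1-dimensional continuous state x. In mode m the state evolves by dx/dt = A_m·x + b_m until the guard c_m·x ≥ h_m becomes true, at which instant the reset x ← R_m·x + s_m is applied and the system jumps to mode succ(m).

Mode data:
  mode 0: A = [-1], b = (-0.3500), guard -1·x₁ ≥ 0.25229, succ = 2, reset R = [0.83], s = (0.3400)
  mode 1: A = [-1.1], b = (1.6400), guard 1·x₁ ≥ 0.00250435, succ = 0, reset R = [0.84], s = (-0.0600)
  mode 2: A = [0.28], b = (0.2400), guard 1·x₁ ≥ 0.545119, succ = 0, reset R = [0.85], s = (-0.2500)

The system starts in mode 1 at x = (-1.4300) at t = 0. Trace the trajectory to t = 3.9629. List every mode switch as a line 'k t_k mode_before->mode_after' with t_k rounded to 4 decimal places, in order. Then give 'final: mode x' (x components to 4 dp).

1 0.6129 1->0
2 1.7080 0->2
3 2.9595 2->0
final: 0 -0.1435

Mode 1: guard c·x = 0.0025 hit at Δt = 0.6129 (t = 0.6129), x⁻ = (0.0025) → reset → x⁺ = (-0.0579), jump to mode 0
Mode 0: guard c·x = 0.2523 hit at Δt = 1.0951 (t = 1.7080), x⁻ = (-0.2523) → reset → x⁺ = (0.1306), jump to mode 2
Mode 2: guard c·x = 0.5451 hit at Δt = 1.2515 (t = 2.9595), x⁻ = (0.5451) → reset → x⁺ = (0.2134), jump to mode 0
Mode 0: flow for 1.0034 to horizon, guard not reached → x = (-0.1435)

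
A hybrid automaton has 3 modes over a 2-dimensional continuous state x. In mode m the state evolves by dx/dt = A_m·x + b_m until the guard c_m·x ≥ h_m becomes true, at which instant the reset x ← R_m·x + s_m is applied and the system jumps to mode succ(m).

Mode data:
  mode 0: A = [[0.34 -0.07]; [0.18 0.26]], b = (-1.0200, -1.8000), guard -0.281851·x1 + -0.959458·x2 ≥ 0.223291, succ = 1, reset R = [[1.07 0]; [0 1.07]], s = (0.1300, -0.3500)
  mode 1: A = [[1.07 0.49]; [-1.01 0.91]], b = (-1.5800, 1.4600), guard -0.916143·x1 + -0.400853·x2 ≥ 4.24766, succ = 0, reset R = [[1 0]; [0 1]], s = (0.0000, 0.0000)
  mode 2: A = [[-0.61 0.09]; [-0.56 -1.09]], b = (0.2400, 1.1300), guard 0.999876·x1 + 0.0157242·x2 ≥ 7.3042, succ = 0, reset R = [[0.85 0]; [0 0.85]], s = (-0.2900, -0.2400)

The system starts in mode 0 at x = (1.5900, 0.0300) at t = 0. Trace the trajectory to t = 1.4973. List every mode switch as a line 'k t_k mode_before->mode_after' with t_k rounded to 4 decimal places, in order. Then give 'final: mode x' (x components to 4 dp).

Mode 0: guard c·x = 0.2233 hit at Δt = 0.4160 (t = 0.4160), x⁻ = (1.3848, -0.6395) → reset → x⁺ = (1.6118, -1.0343), jump to mode 1
Mode 1: flow for 1.0813 to horizon, guard not reached → x = (0.3259, -2.4001)

1 0.4160 0->1
final: 1 0.3259 -2.4001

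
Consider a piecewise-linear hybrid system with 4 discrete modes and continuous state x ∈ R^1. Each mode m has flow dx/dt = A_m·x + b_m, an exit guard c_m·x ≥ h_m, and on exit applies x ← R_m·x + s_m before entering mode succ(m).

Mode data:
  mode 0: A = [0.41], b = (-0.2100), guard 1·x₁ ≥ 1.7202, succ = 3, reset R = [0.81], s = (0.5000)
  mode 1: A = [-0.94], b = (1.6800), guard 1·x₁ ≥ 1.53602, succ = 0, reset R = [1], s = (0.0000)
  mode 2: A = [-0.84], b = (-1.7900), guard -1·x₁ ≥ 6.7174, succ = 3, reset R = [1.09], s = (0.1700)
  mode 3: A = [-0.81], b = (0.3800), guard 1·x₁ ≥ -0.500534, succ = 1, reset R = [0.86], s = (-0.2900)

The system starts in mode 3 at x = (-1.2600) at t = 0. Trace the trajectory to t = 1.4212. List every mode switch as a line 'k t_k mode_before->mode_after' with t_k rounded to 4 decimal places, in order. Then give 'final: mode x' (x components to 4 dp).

Mode 3: guard c·x = -0.5005 hit at Δt = 0.7141 (t = 0.7141), x⁻ = (-0.5005) → reset → x⁺ = (-0.7205), jump to mode 1
Mode 1: flow for 0.7071 to horizon, guard not reached → x = (0.4972)

1 0.7141 3->1
final: 1 0.4972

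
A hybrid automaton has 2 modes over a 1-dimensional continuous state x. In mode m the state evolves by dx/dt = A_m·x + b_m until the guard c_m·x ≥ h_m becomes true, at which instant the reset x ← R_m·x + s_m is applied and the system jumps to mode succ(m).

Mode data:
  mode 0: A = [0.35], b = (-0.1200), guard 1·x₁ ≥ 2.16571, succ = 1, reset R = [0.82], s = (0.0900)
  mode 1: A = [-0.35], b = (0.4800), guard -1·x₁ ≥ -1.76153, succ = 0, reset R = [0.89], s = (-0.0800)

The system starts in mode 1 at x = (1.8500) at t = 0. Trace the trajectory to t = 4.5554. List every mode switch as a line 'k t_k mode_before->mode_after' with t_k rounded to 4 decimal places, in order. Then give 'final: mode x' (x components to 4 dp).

1 0.5840 1->0
2 1.9128 0->1
3 2.5901 1->0
4 3.9189 0->1
final: 1 1.7671

Mode 1: guard c·x = -1.7615 hit at Δt = 0.5840 (t = 0.5840), x⁻ = (1.7615) → reset → x⁺ = (1.4878), jump to mode 0
Mode 0: guard c·x = 2.1657 hit at Δt = 1.3288 (t = 1.9128), x⁻ = (2.1657) → reset → x⁺ = (1.8659), jump to mode 1
Mode 1: guard c·x = -1.7615 hit at Δt = 0.6773 (t = 2.5901), x⁻ = (1.7615) → reset → x⁺ = (1.4878), jump to mode 0
Mode 0: guard c·x = 2.1657 hit at Δt = 1.3288 (t = 3.9189), x⁻ = (2.1657) → reset → x⁺ = (1.8659), jump to mode 1
Mode 1: flow for 0.6365 to horizon, guard not reached → x = (1.7671)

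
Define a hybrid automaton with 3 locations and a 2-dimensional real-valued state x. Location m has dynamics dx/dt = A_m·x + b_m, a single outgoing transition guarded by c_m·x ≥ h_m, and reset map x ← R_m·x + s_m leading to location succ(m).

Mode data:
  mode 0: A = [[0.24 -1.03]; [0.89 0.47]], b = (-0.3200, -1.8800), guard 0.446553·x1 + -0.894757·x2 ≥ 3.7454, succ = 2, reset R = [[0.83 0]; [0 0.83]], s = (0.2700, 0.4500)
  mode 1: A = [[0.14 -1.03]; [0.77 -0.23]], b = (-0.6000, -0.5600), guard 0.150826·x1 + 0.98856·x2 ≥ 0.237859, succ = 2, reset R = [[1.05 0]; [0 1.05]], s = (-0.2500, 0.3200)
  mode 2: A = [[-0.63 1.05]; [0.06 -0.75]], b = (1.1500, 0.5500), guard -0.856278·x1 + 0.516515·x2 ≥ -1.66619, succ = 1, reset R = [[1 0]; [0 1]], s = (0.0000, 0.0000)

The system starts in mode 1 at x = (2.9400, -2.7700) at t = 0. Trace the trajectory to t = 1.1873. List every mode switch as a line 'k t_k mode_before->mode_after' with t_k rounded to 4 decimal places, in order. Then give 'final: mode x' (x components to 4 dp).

1 0.8590 1->2
final: 2 3.8365 0.1366

Mode 1: guard c·x = 0.2379 hit at Δt = 0.8590 (t = 0.8590), x⁻ = (4.3252, -0.4193) → reset → x⁺ = (4.2915, -0.1203), jump to mode 2
Mode 2: flow for 0.3283 to horizon, guard not reached → x = (3.8365, 0.1366)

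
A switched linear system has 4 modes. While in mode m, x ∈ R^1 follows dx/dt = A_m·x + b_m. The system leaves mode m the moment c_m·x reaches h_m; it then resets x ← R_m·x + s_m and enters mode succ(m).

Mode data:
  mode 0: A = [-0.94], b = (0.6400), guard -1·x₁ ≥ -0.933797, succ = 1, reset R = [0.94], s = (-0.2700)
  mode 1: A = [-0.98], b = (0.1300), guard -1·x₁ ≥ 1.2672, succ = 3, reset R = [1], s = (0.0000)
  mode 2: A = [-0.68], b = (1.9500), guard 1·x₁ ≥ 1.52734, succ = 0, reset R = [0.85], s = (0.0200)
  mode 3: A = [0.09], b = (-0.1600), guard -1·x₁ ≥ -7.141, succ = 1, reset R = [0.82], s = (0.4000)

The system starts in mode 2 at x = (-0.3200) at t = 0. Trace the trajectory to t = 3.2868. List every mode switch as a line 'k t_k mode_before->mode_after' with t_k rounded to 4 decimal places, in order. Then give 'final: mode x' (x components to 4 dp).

Mode 2: guard c·x = 1.5273 hit at Δt = 1.2741 (t = 1.2741), x⁻ = (1.5273) → reset → x⁺ = (1.3182), jump to mode 0
Mode 0: guard c·x = -0.9338 hit at Δt = 0.9832 (t = 2.2573), x⁻ = (0.9338) → reset → x⁺ = (0.6078), jump to mode 1
Mode 1: flow for 1.0295 to horizon, guard not reached → x = (0.3059)

1 1.2741 2->0
2 2.2573 0->1
final: 1 0.3059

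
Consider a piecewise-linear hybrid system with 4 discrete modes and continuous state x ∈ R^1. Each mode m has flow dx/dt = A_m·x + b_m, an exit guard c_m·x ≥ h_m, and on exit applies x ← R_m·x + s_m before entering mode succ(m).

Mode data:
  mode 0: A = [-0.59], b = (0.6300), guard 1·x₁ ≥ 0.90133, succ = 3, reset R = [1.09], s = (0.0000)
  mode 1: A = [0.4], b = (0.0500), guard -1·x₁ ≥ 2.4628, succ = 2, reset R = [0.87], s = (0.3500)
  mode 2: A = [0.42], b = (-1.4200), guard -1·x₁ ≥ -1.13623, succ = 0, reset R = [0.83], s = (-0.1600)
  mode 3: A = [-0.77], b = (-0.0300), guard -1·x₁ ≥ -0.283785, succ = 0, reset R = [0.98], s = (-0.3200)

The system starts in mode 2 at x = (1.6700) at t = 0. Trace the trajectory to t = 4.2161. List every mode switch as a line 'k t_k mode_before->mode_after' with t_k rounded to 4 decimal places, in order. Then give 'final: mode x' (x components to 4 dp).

Mode 2: guard c·x = -1.1362 hit at Δt = 0.6465 (t = 0.6465), x⁻ = (1.1362) → reset → x⁺ = (0.7831), jump to mode 0
Mode 0: guard c·x = 0.9013 hit at Δt = 0.9097 (t = 1.5562), x⁻ = (0.9013) → reset → x⁺ = (0.9824), jump to mode 3
Mode 3: guard c·x = -0.2838 hit at Δt = 1.4962 (t = 3.0524), x⁻ = (0.2838) → reset → x⁺ = (-0.0419), jump to mode 0
Mode 0: flow for 1.1637 to horizon, guard not reached → x = (0.5093)

1 0.6465 2->0
2 1.5562 0->3
3 3.0524 3->0
final: 0 0.5093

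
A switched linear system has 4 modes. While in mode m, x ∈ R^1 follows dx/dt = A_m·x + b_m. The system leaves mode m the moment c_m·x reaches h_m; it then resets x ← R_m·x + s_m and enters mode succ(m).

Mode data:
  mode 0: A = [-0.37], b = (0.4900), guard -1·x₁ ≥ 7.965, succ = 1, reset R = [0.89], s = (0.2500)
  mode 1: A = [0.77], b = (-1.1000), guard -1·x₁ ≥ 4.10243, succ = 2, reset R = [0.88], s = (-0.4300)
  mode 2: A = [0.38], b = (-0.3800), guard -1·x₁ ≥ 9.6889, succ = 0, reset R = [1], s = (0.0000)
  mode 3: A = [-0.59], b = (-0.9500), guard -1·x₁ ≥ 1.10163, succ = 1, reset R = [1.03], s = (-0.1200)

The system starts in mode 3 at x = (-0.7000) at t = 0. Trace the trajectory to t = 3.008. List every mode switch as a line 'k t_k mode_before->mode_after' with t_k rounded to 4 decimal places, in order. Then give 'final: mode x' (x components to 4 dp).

Mode 3: guard c·x = 1.1016 hit at Δt = 0.9866 (t = 0.9866), x⁻ = (-1.1016) → reset → x⁺ = (-1.2547), jump to mode 1
Mode 1: guard c·x = 4.1024 hit at Δt = 0.9394 (t = 1.9260), x⁻ = (-4.1024) → reset → x⁺ = (-4.0401), jump to mode 2
Mode 2: flow for 1.0820 to horizon, guard not reached → x = (-6.6034)

1 0.9866 3->1
2 1.9260 1->2
final: 2 -6.6034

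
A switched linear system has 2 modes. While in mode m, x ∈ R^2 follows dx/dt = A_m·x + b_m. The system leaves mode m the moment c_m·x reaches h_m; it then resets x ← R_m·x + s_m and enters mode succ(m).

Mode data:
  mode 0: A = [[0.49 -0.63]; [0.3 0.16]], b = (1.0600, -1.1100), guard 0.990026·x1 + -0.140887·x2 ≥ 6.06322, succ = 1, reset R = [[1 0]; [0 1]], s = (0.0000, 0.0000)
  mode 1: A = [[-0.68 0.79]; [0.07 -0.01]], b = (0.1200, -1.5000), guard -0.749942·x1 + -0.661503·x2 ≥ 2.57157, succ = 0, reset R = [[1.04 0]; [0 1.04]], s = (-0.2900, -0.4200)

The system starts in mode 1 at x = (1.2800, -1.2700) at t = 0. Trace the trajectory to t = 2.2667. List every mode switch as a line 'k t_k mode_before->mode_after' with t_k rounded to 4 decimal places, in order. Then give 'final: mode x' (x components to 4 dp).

1 1.1890 1->0
final: 0 3.5858 -5.2116

Mode 1: guard c·x = 2.5716 hit at Δt = 1.1890 (t = 1.1890), x⁻ = (-0.7762, -3.0075) → reset → x⁺ = (-1.0973, -3.5477), jump to mode 0
Mode 0: flow for 1.0777 to horizon, guard not reached → x = (3.5858, -5.2116)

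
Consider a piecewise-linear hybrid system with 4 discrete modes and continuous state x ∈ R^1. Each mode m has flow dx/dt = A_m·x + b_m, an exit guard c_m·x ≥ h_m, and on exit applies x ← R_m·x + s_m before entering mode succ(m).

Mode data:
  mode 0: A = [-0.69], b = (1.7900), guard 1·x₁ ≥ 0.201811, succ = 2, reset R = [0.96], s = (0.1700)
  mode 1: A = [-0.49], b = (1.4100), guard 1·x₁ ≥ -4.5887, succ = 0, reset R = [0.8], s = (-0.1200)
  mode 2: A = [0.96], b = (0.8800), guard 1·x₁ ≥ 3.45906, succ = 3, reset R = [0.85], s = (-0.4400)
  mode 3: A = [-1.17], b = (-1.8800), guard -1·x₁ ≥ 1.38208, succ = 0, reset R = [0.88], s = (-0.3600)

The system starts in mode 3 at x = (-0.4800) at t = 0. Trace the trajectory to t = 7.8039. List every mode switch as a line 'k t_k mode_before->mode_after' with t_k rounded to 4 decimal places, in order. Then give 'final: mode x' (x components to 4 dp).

1 1.3779 3->0
2 2.1833 0->2
3 3.4634 2->3
4 5.9467 3->0
5 6.7521 0->2
final: 2 2.5979

Mode 3: guard c·x = 1.3821 hit at Δt = 1.3779 (t = 1.3779), x⁻ = (-1.3821) → reset → x⁺ = (-1.5762), jump to mode 0
Mode 0: guard c·x = 0.2018 hit at Δt = 0.8054 (t = 2.1833), x⁻ = (0.2018) → reset → x⁺ = (0.3637), jump to mode 2
Mode 2: guard c·x = 3.4591 hit at Δt = 1.2801 (t = 3.4634), x⁻ = (3.4591) → reset → x⁺ = (2.5002), jump to mode 3
Mode 3: guard c·x = 1.3821 hit at Δt = 2.4833 (t = 5.9467), x⁻ = (-1.3821) → reset → x⁺ = (-1.5762), jump to mode 0
Mode 0: guard c·x = 0.2018 hit at Δt = 0.8054 (t = 6.7521), x⁻ = (0.2018) → reset → x⁺ = (0.3637), jump to mode 2
Mode 2: flow for 1.0518 to horizon, guard not reached → x = (2.5979)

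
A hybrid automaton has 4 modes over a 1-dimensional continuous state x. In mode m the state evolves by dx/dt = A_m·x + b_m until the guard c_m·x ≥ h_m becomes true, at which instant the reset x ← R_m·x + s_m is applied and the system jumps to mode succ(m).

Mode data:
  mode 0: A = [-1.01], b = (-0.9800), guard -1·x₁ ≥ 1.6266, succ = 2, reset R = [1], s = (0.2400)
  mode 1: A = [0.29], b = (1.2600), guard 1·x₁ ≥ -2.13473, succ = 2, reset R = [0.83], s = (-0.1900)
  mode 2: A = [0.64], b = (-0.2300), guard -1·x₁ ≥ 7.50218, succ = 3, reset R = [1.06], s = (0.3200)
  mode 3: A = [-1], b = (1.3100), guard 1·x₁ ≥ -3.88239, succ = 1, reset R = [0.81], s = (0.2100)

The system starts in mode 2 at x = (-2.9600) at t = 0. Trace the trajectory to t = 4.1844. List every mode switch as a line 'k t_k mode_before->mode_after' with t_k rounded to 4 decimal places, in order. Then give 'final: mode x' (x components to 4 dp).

Mode 2: guard c·x = 7.5022 hit at Δt = 1.3472 (t = 1.3472), x⁻ = (-7.5022) → reset → x⁺ = (-7.6323), jump to mode 3
Mode 3: guard c·x = -3.8824 hit at Δt = 0.5436 (t = 1.8908), x⁻ = (-3.8824) → reset → x⁺ = (-2.9347), jump to mode 1
Mode 1: guard c·x = -2.1347 hit at Δt = 1.5496 (t = 3.4404), x⁻ = (-2.1347) → reset → x⁺ = (-1.9618), jump to mode 2
Mode 2: flow for 0.7440 to horizon, guard not reached → x = (-3.3775)

1 1.3472 2->3
2 1.8908 3->1
3 3.4404 1->2
final: 2 -3.3775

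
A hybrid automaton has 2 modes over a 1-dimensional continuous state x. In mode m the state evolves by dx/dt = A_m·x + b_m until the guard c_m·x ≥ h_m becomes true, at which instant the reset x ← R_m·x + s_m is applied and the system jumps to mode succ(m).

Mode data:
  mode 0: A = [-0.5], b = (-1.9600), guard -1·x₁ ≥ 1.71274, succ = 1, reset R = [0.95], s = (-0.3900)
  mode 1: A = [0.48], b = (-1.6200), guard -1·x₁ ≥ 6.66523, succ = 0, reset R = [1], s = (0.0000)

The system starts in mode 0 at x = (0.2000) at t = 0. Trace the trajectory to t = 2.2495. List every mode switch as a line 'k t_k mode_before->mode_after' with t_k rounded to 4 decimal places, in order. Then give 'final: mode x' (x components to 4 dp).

1 1.2482 0->1
final: 1 -5.3445

Mode 0: guard c·x = 1.7127 hit at Δt = 1.2482 (t = 1.2482), x⁻ = (-1.7127) → reset → x⁺ = (-2.0171), jump to mode 1
Mode 1: flow for 1.0013 to horizon, guard not reached → x = (-5.3445)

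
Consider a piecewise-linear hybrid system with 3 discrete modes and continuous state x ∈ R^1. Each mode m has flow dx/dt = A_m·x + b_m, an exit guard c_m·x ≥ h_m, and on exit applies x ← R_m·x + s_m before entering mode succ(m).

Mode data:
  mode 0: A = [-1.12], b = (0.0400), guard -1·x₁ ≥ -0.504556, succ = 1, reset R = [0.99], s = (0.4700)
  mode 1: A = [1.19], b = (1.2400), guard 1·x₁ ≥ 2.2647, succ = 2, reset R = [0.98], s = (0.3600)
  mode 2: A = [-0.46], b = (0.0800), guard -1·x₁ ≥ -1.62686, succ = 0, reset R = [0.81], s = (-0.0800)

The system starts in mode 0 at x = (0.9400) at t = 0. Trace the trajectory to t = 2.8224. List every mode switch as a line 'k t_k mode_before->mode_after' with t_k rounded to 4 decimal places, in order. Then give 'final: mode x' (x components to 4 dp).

Mode 0: guard c·x = -0.5046 hit at Δt = 0.5865 (t = 0.5865), x⁻ = (0.5046) → reset → x⁺ = (0.9695), jump to mode 1
Mode 1: guard c·x = 2.2647 hit at Δt = 0.4177 (t = 1.0042), x⁻ = (2.2647) → reset → x⁺ = (2.5794), jump to mode 2
Mode 2: guard c·x = -1.6269 hit at Δt = 1.0960 (t = 2.1002), x⁻ = (1.6269) → reset → x⁺ = (1.2378), jump to mode 0
Mode 0: flow for 0.7222 to horizon, guard not reached → x = (0.5711)

1 0.5865 0->1
2 1.0042 1->2
3 2.1002 2->0
final: 0 0.5711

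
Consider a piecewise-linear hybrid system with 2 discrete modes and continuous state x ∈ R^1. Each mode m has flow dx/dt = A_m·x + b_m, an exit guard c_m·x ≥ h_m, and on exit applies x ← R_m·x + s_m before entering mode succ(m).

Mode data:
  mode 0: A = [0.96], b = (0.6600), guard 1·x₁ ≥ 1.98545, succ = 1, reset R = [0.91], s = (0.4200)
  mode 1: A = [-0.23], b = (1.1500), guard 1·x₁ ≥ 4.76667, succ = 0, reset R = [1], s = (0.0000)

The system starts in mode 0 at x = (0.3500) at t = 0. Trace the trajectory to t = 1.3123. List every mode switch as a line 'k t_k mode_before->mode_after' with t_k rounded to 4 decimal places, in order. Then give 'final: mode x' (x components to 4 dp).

Mode 0: guard c·x = 1.9854 hit at Δt = 0.9858 (t = 0.9858), x⁻ = (1.9855) → reset → x⁺ = (2.2268), jump to mode 1
Mode 1: flow for 0.3265 to horizon, guard not reached → x = (2.4274)

1 0.9858 0->1
final: 1 2.4274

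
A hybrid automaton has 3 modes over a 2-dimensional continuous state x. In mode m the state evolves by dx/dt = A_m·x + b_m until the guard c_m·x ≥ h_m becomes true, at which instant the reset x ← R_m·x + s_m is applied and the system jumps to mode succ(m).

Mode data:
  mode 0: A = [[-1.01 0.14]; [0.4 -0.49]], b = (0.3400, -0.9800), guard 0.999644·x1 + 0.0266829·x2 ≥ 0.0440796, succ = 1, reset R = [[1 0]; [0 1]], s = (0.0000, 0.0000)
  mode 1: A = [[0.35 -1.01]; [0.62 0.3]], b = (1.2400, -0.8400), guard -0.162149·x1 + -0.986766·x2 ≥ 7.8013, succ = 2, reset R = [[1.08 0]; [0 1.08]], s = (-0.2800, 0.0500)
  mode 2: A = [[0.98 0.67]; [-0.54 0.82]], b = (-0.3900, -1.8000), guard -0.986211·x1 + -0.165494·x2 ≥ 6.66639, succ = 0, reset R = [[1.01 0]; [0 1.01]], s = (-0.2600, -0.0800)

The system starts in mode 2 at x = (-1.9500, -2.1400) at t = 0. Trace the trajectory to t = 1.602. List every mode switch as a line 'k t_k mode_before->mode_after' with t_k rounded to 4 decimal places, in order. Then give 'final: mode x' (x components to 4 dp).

Mode 2: guard c·x = 6.6664 hit at Δt = 0.6934 (t = 0.6934), x⁻ = (-6.1444, -3.6659) → reset → x⁺ = (-6.4659, -3.7826), jump to mode 0
Mode 0: flow for 0.9086 to horizon, guard not reached → x = (-2.7341, -4.3676)

1 0.6934 2->0
final: 0 -2.7341 -4.3676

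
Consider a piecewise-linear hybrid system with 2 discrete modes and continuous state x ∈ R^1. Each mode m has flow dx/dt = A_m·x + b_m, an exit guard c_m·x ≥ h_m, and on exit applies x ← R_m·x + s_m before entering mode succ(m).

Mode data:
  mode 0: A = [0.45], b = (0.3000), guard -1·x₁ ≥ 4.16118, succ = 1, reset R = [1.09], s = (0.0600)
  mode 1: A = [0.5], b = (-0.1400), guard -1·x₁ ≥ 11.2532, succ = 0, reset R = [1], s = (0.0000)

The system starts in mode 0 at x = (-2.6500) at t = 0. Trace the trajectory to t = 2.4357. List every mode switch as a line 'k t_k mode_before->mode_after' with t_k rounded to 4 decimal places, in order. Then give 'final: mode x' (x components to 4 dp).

Mode 0: guard c·x = 4.1612 hit at Δt = 1.2587 (t = 1.2587), x⁻ = (-4.1612) → reset → x⁺ = (-4.4757), jump to mode 1
Mode 1: flow for 1.1770 to horizon, guard not reached → x = (-8.2863)

1 1.2587 0->1
final: 1 -8.2863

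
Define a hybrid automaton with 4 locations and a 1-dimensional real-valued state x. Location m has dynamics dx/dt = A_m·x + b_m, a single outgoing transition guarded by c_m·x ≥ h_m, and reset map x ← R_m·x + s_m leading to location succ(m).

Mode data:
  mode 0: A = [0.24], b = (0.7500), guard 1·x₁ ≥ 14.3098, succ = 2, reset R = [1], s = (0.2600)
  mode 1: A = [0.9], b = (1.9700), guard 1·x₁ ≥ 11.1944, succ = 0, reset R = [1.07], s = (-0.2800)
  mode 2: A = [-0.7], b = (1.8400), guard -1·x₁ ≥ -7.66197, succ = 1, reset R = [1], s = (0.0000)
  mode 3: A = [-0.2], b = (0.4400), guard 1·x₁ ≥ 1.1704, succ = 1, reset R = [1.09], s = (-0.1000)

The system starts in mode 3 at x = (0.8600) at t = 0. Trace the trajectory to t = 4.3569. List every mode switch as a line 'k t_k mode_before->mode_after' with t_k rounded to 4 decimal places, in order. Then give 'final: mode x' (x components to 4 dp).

1 1.3175 3->1
2 2.8516 1->0
3 3.5278 0->2
final: 2 9.3119

Mode 3: guard c·x = 1.1704 hit at Δt = 1.3175 (t = 1.3175), x⁻ = (1.1704) → reset → x⁺ = (1.1757), jump to mode 1
Mode 1: guard c·x = 11.1944 hit at Δt = 1.5341 (t = 2.8516), x⁻ = (11.1944) → reset → x⁺ = (11.6980), jump to mode 0
Mode 0: guard c·x = 14.3098 hit at Δt = 0.6762 (t = 3.5278), x⁻ = (14.3098) → reset → x⁺ = (14.5698), jump to mode 2
Mode 2: flow for 0.8291 to horizon, guard not reached → x = (9.3119)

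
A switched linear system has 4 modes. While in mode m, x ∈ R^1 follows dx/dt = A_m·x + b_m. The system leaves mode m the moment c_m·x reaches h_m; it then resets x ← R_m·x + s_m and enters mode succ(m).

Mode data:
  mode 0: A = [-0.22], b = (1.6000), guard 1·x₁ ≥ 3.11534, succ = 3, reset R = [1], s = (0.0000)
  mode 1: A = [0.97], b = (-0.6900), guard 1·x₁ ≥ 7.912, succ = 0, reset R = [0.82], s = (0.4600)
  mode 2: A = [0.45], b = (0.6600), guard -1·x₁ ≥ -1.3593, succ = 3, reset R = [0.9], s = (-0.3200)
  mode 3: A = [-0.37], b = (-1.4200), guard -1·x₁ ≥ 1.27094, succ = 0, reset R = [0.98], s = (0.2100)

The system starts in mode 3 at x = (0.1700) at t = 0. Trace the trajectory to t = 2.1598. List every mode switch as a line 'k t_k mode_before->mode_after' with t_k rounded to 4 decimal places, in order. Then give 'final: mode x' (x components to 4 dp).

Mode 3: guard c·x = 1.2709 hit at Δt = 1.2042 (t = 1.2042), x⁻ = (-1.2709) → reset → x⁺ = (-1.0355), jump to mode 0
Mode 0: flow for 0.9556 to horizon, guard not reached → x = (0.5398)

1 1.2042 3->0
final: 0 0.5398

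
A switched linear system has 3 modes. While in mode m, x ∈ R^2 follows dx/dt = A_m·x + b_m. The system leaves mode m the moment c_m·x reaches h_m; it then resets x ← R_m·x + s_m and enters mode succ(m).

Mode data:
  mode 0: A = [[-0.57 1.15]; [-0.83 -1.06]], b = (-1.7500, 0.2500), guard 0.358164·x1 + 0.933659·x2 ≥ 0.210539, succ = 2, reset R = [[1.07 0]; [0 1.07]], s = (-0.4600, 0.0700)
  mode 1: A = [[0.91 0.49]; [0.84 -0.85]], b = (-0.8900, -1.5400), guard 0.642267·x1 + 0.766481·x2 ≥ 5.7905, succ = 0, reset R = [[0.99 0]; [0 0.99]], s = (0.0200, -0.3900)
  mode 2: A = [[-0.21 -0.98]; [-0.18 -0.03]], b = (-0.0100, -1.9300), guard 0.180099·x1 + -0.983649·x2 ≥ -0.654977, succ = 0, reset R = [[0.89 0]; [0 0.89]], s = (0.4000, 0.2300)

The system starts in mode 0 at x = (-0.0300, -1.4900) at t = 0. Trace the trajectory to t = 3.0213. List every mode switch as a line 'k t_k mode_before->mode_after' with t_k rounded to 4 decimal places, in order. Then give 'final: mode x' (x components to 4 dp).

Mode 0: guard c·x = 0.2105 hit at Δt = 1.5630 (t = 1.5630), x⁻ = (-1.7613, 0.9012) → reset → x⁺ = (-2.3446, 1.0342), jump to mode 2
Mode 2: guard c·x = -0.6550 hit at Δt = 0.5343 (t = 2.0973), x⁻ = (-2.4081, 0.2250) → reset → x⁺ = (-1.7432, 0.4302), jump to mode 0
Mode 0: guard c·x = 0.2105 hit at Δt = 0.4640 (t = 2.5613), x⁻ = (-1.7286, 0.8886) → reset → x⁺ = (-2.3096, 1.0208), jump to mode 2
Mode 2: flow for 0.4600 to horizon, guard not reached → x = (-2.3865, 0.3205)

1 1.5630 0->2
2 2.0973 2->0
3 2.5613 0->2
final: 2 -2.3865 0.3205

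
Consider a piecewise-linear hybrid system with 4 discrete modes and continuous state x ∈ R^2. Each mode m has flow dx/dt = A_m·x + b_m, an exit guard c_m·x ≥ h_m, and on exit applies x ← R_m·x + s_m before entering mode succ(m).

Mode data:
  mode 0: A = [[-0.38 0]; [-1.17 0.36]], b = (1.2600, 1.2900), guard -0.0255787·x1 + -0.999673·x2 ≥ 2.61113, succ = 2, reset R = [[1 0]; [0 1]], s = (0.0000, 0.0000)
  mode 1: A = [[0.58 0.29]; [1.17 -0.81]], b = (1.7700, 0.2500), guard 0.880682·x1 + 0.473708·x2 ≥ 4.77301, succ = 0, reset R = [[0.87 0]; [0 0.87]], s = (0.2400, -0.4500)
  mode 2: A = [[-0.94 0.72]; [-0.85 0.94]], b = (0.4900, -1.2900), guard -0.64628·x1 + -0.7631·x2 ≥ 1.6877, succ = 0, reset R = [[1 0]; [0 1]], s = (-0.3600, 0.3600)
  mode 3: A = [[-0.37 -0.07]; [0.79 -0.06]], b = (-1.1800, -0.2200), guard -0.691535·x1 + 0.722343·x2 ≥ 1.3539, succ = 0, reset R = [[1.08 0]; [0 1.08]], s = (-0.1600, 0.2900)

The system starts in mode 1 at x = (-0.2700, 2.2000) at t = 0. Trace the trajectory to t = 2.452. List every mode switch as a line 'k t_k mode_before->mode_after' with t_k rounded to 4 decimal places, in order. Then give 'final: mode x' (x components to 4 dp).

1 1.2904 1->0
final: 0 3.5377 -1.2406

Mode 1: guard c·x = 4.7730 hit at Δt = 1.2904 (t = 1.2904), x⁻ = (3.9320, 2.7658) → reset → x⁺ = (3.6608, 1.9562), jump to mode 0
Mode 0: flow for 1.1616 to horizon, guard not reached → x = (3.5377, -1.2406)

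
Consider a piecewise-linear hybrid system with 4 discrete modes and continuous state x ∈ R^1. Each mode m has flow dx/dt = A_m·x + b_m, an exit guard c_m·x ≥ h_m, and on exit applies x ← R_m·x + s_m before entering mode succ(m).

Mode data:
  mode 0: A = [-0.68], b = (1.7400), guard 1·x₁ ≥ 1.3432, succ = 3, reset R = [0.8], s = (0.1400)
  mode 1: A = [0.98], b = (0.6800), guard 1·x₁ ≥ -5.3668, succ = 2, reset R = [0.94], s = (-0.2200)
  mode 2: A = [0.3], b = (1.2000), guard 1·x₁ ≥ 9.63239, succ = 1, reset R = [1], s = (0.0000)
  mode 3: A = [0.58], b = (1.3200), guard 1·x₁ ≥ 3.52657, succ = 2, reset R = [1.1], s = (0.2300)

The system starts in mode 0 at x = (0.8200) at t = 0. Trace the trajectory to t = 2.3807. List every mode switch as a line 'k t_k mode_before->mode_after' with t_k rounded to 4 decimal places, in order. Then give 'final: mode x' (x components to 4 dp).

Mode 0: guard c·x = 1.3432 hit at Δt = 0.5264 (t = 0.5264), x⁻ = (1.3432) → reset → x⁺ = (1.2146), jump to mode 3
Mode 3: guard c·x = 3.5266 hit at Δt = 0.8763 (t = 1.4027), x⁻ = (3.5266) → reset → x⁺ = (4.1092), jump to mode 2
Mode 2: flow for 0.9780 to horizon, guard not reached → x = (6.8743)

1 0.5264 0->3
2 1.4027 3->2
final: 2 6.8743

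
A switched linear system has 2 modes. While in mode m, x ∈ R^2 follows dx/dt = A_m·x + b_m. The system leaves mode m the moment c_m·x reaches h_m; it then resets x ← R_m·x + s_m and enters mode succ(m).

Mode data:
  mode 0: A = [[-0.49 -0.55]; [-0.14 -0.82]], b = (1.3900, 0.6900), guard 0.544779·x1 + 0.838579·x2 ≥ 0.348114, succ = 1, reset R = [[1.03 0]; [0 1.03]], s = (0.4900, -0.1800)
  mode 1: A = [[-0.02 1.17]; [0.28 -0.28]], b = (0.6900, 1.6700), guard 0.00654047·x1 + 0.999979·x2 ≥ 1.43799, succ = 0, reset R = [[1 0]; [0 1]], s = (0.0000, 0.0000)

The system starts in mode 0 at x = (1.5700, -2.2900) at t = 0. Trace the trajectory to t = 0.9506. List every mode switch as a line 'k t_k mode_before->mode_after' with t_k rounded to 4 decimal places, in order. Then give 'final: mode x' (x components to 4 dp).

Mode 0: guard c·x = 0.3481 hit at Δt = 0.6445 (t = 0.6445), x⁻ = (2.4098, -1.1504) → reset → x⁺ = (2.9721, -1.3649), jump to mode 1
Mode 1: flow for 0.3061 to horizon, guard not reached → x = (2.8295, -0.5268)

1 0.6445 0->1
final: 1 2.8295 -0.5268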